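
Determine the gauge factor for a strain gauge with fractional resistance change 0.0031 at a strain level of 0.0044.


GF = (dR/R) / epsilon
= 0.0031 / 0.0044
= 0.7045

0.7045


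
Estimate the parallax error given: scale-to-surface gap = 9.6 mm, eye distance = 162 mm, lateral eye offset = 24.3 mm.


error = h * offset / d
= 9.6 * 24.3 / 162
= 1.4400

1.4400


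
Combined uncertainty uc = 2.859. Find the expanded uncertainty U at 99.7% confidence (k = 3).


U = k * uc
U = 3 * 2.859
U = 8.5770

8.5770


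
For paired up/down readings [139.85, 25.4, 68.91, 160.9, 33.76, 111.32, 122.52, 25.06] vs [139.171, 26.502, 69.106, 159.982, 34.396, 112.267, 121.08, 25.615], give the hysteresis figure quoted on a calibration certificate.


|139.85 - 139.171| = 0.6790
|25.4 - 26.502| = 1.1020
|68.91 - 69.106| = 0.1960
|160.9 - 159.982| = 0.9180
|33.76 - 34.396| = 0.6360
|111.32 - 112.267| = 0.9470
|122.52 - 121.08| = 1.4400
|25.06 - 25.615| = 0.5550
hysteresis = max(diffs) = 1.4400

1.4400


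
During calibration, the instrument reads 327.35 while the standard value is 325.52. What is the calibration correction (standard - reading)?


Correction = standard - reading
= 325.52 - 327.35
= -1.8300

-1.8300


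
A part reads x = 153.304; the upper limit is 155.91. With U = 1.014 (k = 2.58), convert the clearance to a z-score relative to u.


u = U / k = 1.014 / 2.58 = 0.39302326
margin = |USL - x| = |155.91 - 153.304| = 2.606
z = margin / u = 2.606 / 0.39302326
z = 6.6307

6.6307


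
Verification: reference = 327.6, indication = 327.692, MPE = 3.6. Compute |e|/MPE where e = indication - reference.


e = indication - reference = 327.692 - 327.6 = 0.0920
|e| = 0.0920
ratio = |e| / MPE = 0.0920 / 3.6
ratio = 0.0256

0.0256


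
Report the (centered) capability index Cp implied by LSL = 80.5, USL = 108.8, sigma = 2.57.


Cp = (USL - LSL) / (6 * sigma)
= (108.8 - 80.5) / (6 * 2.57)
= 28.3000 / 15.4200
= 1.8353

1.8353


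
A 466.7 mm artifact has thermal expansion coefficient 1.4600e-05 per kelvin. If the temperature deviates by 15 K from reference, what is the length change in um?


dL = L * alpha * dT
= 466.7 * 1.4600e-05 * 15
= 0.1022073 mm
dL_um = 0.1022073 * 1000 = 102.2073 um

102.2073


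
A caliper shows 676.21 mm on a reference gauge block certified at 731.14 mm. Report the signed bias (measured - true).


Systematic error = measured - true
= 676.21 - 731.14
= -54.9300

-54.9300


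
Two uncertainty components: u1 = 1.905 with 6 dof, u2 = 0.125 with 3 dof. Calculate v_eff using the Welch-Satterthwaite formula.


uc = sqrt(u1^2 + u2^2) = sqrt(1.905^2 + 0.125^2) = 1.9090966
v_eff = uc^4 / (u1^4/v1 + u2^4/v2)
= 1.9090966^4 / (1.905^4/6 + 0.125^4/3)
= 13.283472 / 2.1950518
v_eff = 6.0516

6.0516


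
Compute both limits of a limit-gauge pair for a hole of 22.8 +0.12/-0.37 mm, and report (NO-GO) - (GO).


GO = nominal - lower_tol (smallest hole = maximum material condition)
GO = 22.8 - 0.37 = 22.43
NO-GO = nominal + upper_tol (largest hole = least material condition)
NO-GO = 22.8 + 0.12 = 22.92
spread = NO-GO - GO = 22.92 - 22.43 = 0.4900

0.4900


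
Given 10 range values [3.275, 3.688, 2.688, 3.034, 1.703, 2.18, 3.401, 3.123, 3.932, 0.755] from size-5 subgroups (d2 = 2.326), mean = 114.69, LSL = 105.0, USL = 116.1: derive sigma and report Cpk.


R_bar = (3.275 + 3.688 + 2.688 + 3.034 + 1.703 + 2.18 + 3.401 + 3.123 + 3.932 + 0.755) / 10 = 2.7779
sigma = R_bar / d2 = 2.7779 / 2.326 = 1.194282
Cp = (USL - LSL)/(6*sigma) = (116.1 - 105.0)/(6*1.194282) = 1.5490
Cpu = (116.1 - 114.69)/(3*1.194282) = 0.3935
Cpl = (114.69 - 105.0)/(3*1.194282) = 2.7046
Cpk = min(Cpu, Cpl) = 0.3935

0.3935


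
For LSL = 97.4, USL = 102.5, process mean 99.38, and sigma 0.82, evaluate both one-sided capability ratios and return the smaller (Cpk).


Cpu = (USL - mean) / (3*sigma) = (102.5 - 99.38) / (3*0.82) = 1.2683
Cpl = (mean - LSL) / (3*sigma) = (99.38 - 97.4) / (3*0.82) = 0.8049
Cpk = min(Cpu, Cpl) = 0.8049

0.8049


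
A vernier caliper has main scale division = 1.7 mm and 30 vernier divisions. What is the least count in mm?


LC = MSD / n_div
= 1.7 / 30
= 0.0567

0.0567


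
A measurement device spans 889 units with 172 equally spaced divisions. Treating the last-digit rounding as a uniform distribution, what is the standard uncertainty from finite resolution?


resolution = range / divisions
resolution = 889 / 172 = 5.1686047
u_res = resolution / (2*sqrt(3))
u_res = 5.1686047 / 3.4641016
u_res = 1.4920

1.4920


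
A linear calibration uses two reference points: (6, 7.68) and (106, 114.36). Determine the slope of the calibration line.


slope = (y2 - y1) / (x2 - x1)
= (114.36 - 7.68) / (106 - 6)
= 106.6800 / 100
= 1.0668

1.0668


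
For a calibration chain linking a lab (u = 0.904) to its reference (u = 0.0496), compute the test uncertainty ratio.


TUR = u_lab / u_ref
= 0.904 / 0.0496
= 18.2258

18.2258


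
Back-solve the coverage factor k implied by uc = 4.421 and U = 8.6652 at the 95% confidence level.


k = U / uc
k = 8.6652 / 4.421
k = 1.96

1.96


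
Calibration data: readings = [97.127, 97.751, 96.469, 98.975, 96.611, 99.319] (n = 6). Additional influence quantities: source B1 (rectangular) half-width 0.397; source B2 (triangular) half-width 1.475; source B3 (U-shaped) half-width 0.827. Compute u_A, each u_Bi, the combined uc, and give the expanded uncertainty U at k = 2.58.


mean = (97.127 + 97.751 + 96.469 + 98.975 + 96.611 + 99.319) / 6 = 97.70866667
s = sqrt(sum((x - mean)^2)/(n-1)) = 1.2065279
u_A = s / sqrt(n) = 1.2065279 / sqrt(6) = 0.49256295
u_B1 = 0.397 / sqrt(3) = 0.22920806
u_B2 = 1.475 / sqrt(6) = 0.60216623
u_B3 = 0.827 / sqrt(2) = 0.58477731
uc = sqrt(0.49256295^2 + 0.22920806^2 + 0.60216623^2 + 0.58477731^2) = 0.99986162
U = k * uc = 2.58 * 0.99986162
U = 2.5796

2.5796


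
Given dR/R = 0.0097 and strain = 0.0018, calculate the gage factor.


GF = (dR/R) / epsilon
= 0.0097 / 0.0018
= 5.3889

5.3889


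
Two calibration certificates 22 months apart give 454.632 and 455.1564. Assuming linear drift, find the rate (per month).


rate = (v2 - v1) / months
= (455.1564 - 454.632) / 22
= 0.5244 / 22
= 0.0238

0.0238


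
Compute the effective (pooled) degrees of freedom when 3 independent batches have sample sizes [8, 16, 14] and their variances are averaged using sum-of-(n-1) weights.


nu = sum_i (n_i - 1)
nu = ((8 - 1) + (16 - 1) + (14 - 1))
nu = 7 + 15 + 13
nu = 35

35


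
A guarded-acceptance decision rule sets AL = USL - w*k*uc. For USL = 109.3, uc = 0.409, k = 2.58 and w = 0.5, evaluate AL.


U = k * uc = 2.58 * 0.409 = 1.05522
guard band g = w * U = 0.5 * 1.05522 = 0.52761
AL = USL - g = 109.3 - 0.52761
AL = 108.7724

108.7724


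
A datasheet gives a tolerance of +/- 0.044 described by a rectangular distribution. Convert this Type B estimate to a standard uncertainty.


u_B = half_width / sqrt(3)
u_B = 0.044 / 1.7320508
u_B = 0.0254

0.0254


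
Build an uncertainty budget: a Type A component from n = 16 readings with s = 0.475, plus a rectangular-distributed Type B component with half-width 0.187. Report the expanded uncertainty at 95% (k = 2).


u_A = s / sqrt(n) = 0.475 / sqrt(16) = 0.11875
u_B = half_width / sqrt(3) = 0.187 / sqrt(3) = 0.1079645
uc = sqrt(u_A^2 + u_B^2) = sqrt(0.11875^2 + 0.1079645^2) = 0.16049267
U = k * uc = 2 * 0.16049267
U = 0.3210

0.3210


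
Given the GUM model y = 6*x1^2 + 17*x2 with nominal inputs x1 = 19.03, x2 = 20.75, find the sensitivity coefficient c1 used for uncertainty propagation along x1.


y = 6*x1^2 + 17*x2
dy/dx1 = 2*6*x1
Evaluate at x1 = 19.03: c1 = 12 * 19.03
c1 = 228.3600

228.3600


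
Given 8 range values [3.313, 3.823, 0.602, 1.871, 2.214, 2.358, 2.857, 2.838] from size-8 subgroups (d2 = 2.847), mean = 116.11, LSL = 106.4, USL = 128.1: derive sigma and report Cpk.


R_bar = (3.313 + 3.823 + 0.602 + 1.871 + 2.214 + 2.358 + 2.857 + 2.838) / 8 = 2.4845
sigma = R_bar / d2 = 2.4845 / 2.847 = 0.87267299
Cp = (USL - LSL)/(6*sigma) = (128.1 - 106.4)/(6*0.87267299) = 4.1444
Cpu = (128.1 - 116.11)/(3*0.87267299) = 4.5798
Cpl = (116.11 - 106.4)/(3*0.87267299) = 3.7089
Cpk = min(Cpu, Cpl) = 3.7089

3.7089


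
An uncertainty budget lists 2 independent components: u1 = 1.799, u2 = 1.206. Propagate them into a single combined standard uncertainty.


uc = sqrt(1.799^2 + 1.206^2)
uc = sqrt(4.690837)
uc = 2.1658

2.1658


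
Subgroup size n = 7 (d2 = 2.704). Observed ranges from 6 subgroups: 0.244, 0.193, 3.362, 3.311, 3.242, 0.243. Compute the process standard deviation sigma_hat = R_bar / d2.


R_bar = (0.244 + 0.193 + 3.362 + 3.311 + 3.242 + 0.243) / 6
R_bar = 10.595 / 6 = 1.7658333
sigma_hat = R_bar / d2 = 1.7658333 / 2.704 = 0.6530

0.6530


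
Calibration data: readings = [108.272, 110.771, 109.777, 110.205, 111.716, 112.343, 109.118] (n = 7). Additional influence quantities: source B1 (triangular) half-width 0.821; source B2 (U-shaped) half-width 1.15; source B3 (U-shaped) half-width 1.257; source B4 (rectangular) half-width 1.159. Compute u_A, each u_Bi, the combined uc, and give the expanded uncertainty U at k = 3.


mean = (108.272 + 110.771 + 109.777 + 110.205 + 111.716 + 112.343 + 109.118) / 7 = 110.3145714
s = sqrt(sum((x - mean)^2)/(n-1)) = 1.4254661
u_A = s / sqrt(n) = 1.4254661 / sqrt(7) = 0.53877554
u_B1 = 0.821 / sqrt(6) = 0.33517185
u_B2 = 1.15 / sqrt(2) = 0.8131728
u_B3 = 1.257 / sqrt(2) = 0.88883322
u_B4 = 1.159 / sqrt(3) = 0.66914896
uc = sqrt(0.53877554^2 + 0.33517185^2 + 0.8131728^2 + 0.88883322^2 + 0.66914896^2) = 1.5171203
U = k * uc = 3 * 1.5171203
U = 4.5514

4.5514


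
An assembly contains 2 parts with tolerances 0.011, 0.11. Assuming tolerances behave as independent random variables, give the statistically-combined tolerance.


RSS = sqrt(0.011^2 + 0.11^2)
= sqrt(0.012221)
= 0.1105

0.1105


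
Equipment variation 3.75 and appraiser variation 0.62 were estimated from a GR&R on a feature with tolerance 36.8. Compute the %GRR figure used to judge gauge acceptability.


GRR = sqrt(EV^2 + AV^2) = sqrt(3.75^2 + 0.62^2) = 3.8009078
%GRR = GRR / tol * 100 = 3.8009078 / 36.8 * 100
%GRR = 10.3286

10.3286


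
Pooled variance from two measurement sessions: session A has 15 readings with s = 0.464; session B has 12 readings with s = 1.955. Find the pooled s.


s_p = sqrt(((n1-1)*s1^2 + (n2-1)*s2^2) / (n1+n2-2))
numerator = (15-1)*0.464^2 + (12-1)*1.955^2 = 3.014144 + 42.042275 = 45.056419
denominator = 15 + 12 - 2 = 25
s_p^2 = 45.056419 / 25 = 1.8022568
s_p = sqrt(1.8022568) = 1.3425

1.3425


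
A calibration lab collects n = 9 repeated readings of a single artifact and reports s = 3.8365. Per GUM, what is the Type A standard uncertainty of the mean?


u_A = s / sqrt(n)
u_A = 3.8365 / sqrt(9)
u_A = 3.8365 / 3
u_A = 1.2788

1.2788


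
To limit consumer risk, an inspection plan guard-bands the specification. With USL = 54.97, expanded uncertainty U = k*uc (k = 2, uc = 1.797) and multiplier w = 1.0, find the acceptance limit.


U = k * uc = 2 * 1.797 = 3.594
guard band g = w * U = 1.0 * 3.594 = 3.594
AL = USL - g = 54.97 - 3.594
AL = 51.3760

51.3760


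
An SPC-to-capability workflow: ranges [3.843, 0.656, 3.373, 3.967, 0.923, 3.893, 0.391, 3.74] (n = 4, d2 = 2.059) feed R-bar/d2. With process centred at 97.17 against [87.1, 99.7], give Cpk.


R_bar = (3.843 + 0.656 + 3.373 + 3.967 + 0.923 + 3.893 + 0.391 + 3.74) / 8 = 2.59825
sigma = R_bar / d2 = 2.59825 / 2.059 = 1.261899
Cp = (USL - LSL)/(6*sigma) = (99.7 - 87.1)/(6*1.261899) = 1.6642
Cpu = (99.7 - 97.17)/(3*1.261899) = 0.6683
Cpl = (97.17 - 87.1)/(3*1.261899) = 2.6600
Cpk = min(Cpu, Cpl) = 0.6683

0.6683


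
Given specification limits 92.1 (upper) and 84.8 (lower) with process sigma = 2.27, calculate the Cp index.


Cp = (USL - LSL) / (6 * sigma)
= (92.1 - 84.8) / (6 * 2.27)
= 7.3000 / 13.6200
= 0.5360

0.5360


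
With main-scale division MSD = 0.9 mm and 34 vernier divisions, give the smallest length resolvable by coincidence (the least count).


LC = MSD / n_div
= 0.9 / 34
= 0.0265

0.0265


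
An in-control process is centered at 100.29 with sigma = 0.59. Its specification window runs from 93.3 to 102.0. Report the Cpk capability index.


Cpu = (USL - mean) / (3*sigma) = (102.0 - 100.29) / (3*0.59) = 0.9661
Cpl = (mean - LSL) / (3*sigma) = (100.29 - 93.3) / (3*0.59) = 3.9492
Cpk = min(Cpu, Cpl) = 0.9661

0.9661


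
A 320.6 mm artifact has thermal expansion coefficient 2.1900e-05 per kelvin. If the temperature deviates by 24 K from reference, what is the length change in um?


dL = L * alpha * dT
= 320.6 * 2.1900e-05 * 24
= 0.1685074 mm
dL_um = 0.1685074 * 1000 = 168.5074 um

168.5074


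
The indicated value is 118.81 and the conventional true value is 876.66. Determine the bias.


Systematic error = measured - true
= 118.81 - 876.66
= -757.8500

-757.8500


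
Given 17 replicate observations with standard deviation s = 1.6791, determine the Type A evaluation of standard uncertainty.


u_A = s / sqrt(n)
u_A = 1.6791 / sqrt(17)
u_A = 1.6791 / 4.1231056
u_A = 0.4072

0.4072


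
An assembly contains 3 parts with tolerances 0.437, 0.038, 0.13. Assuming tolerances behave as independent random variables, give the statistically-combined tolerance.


RSS = sqrt(0.437^2 + 0.038^2 + 0.13^2)
= sqrt(0.209313)
= 0.4575

0.4575


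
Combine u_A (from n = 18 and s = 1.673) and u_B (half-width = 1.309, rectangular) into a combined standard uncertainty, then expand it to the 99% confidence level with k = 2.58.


u_A = s / sqrt(n) = 1.673 / sqrt(18) = 0.39432988
u_B = half_width / sqrt(3) = 1.309 / sqrt(3) = 0.7557515
uc = sqrt(u_A^2 + u_B^2) = sqrt(0.39432988^2 + 0.7557515^2) = 0.85244143
U = k * uc = 2.58 * 0.85244143
U = 2.1993

2.1993


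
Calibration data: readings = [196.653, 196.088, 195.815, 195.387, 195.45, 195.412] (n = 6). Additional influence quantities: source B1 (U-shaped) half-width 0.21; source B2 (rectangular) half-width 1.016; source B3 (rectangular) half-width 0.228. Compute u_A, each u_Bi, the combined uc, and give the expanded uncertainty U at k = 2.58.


mean = (196.653 + 196.088 + 195.815 + 195.387 + 195.45 + 195.412) / 6 = 195.8008333
s = sqrt(sum((x - mean)^2)/(n-1)) = 0.5008766
u_A = s / sqrt(n) = 0.5008766 / sqrt(6) = 0.20448202
u_B1 = 0.21 / sqrt(2) = 0.14849242
u_B2 = 1.016 / sqrt(3) = 0.58658787
u_B3 = 0.228 / sqrt(3) = 0.13163586
uc = sqrt(0.20448202^2 + 0.14849242^2 + 0.58658787^2 + 0.13163586^2) = 0.65213206
U = k * uc = 2.58 * 0.65213206
U = 1.6825

1.6825


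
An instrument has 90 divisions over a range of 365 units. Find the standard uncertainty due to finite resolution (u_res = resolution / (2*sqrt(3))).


resolution = range / divisions
resolution = 365 / 90 = 4.0555556
u_res = resolution / (2*sqrt(3))
u_res = 4.0555556 / 3.4641016
u_res = 1.1707

1.1707


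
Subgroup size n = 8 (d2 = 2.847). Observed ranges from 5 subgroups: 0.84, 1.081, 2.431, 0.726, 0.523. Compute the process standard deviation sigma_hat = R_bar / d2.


R_bar = (0.84 + 1.081 + 2.431 + 0.726 + 0.523) / 5
R_bar = 5.601 / 5 = 1.1202
sigma_hat = R_bar / d2 = 1.1202 / 2.847 = 0.3935

0.3935


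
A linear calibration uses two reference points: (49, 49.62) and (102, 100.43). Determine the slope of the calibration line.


slope = (y2 - y1) / (x2 - x1)
= (100.43 - 49.62) / (102 - 49)
= 50.8100 / 53
= 0.9587

0.9587


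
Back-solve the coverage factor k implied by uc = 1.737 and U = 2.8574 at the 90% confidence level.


k = U / uc
k = 2.8574 / 1.737
k = 1.645

1.645


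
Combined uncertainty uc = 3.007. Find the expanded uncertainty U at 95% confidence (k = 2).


U = k * uc
U = 2 * 3.007
U = 6.0140

6.0140


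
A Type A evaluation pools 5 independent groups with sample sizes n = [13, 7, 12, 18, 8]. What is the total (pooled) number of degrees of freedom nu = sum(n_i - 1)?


nu = sum_i (n_i - 1)
nu = ((13 - 1) + (7 - 1) + (12 - 1) + (18 - 1) + (8 - 1))
nu = 12 + 6 + 11 + 17 + 7
nu = 53

53


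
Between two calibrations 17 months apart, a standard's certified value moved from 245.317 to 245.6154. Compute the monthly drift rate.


rate = (v2 - v1) / months
= (245.6154 - 245.317) / 17
= 0.2984 / 17
= 0.0176

0.0176


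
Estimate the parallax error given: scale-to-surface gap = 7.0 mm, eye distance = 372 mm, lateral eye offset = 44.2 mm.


error = h * offset / d
= 7.0 * 44.2 / 372
= 0.8317

0.8317


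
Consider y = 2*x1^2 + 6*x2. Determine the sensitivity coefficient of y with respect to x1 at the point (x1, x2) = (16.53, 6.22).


y = 2*x1^2 + 6*x2
dy/dx1 = 2*2*x1
Evaluate at x1 = 16.53: c1 = 4 * 16.53
c1 = 66.1200

66.1200


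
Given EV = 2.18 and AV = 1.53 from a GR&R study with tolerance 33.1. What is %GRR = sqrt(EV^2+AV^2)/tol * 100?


GRR = sqrt(EV^2 + AV^2) = sqrt(2.18^2 + 1.53^2) = 2.663325
%GRR = GRR / tol * 100 = 2.663325 / 33.1 * 100
%GRR = 8.0463

8.0463


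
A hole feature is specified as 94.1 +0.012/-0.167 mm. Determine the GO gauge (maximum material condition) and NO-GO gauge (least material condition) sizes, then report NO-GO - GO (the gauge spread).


GO = nominal - lower_tol (smallest hole = maximum material condition)
GO = 94.1 - 0.167 = 93.933
NO-GO = nominal + upper_tol (largest hole = least material condition)
NO-GO = 94.1 + 0.012 = 94.112
spread = NO-GO - GO = 94.112 - 93.933 = 0.1790

0.1790


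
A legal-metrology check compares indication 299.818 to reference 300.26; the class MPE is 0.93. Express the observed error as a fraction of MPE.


e = indication - reference = 299.818 - 300.26 = -0.4420
|e| = 0.4420
ratio = |e| / MPE = 0.4420 / 0.93
ratio = 0.4753

0.4753


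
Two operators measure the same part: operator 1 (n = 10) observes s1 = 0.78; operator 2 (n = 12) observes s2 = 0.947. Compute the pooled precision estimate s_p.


s_p = sqrt(((n1-1)*s1^2 + (n2-1)*s2^2) / (n1+n2-2))
numerator = (10-1)*0.78^2 + (12-1)*0.947^2 = 5.4756 + 9.864899 = 15.340499
denominator = 10 + 12 - 2 = 20
s_p^2 = 15.340499 / 20 = 0.76702495
s_p = sqrt(0.76702495) = 0.8758

0.8758


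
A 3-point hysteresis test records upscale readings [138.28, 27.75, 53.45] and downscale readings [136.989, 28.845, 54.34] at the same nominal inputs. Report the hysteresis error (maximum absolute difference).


|138.28 - 136.989| = 1.2910
|27.75 - 28.845| = 1.0950
|53.45 - 54.34| = 0.8900
hysteresis = max(diffs) = 1.2910

1.2910


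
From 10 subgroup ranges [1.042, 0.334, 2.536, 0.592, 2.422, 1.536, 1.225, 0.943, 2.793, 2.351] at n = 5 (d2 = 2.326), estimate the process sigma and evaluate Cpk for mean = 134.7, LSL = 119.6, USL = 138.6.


R_bar = (1.042 + 0.334 + 2.536 + 0.592 + 2.422 + 1.536 + 1.225 + 0.943 + 2.793 + 2.351) / 10 = 1.5774
sigma = R_bar / d2 = 1.5774 / 2.326 = 0.67815993
Cp = (USL - LSL)/(6*sigma) = (138.6 - 119.6)/(6*0.67815993) = 4.6695
Cpu = (138.6 - 134.7)/(3*0.67815993) = 1.9170
Cpl = (134.7 - 119.6)/(3*0.67815993) = 7.4220
Cpk = min(Cpu, Cpl) = 1.9170

1.9170


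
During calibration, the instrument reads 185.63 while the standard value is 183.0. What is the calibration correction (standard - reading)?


Correction = standard - reading
= 183.0 - 185.63
= -2.6300

-2.6300


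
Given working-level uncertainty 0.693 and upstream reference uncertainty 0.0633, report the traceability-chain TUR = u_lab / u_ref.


TUR = u_lab / u_ref
= 0.693 / 0.0633
= 10.9479

10.9479


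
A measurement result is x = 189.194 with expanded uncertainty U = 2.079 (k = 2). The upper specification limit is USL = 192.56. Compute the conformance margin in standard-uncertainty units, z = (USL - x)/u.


u = U / k = 2.079 / 2 = 1.0395
margin = |USL - x| = |192.56 - 189.194| = 3.366
z = margin / u = 3.366 / 1.0395
z = 3.2381

3.2381


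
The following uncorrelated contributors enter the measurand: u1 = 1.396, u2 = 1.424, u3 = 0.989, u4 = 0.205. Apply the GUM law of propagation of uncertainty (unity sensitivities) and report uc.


uc = sqrt(1.396^2 + 1.424^2 + 0.989^2 + 0.205^2)
uc = sqrt(4.996738)
uc = 2.2353

2.2353


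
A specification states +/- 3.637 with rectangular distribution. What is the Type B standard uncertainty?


u_B = half_width / sqrt(3)
u_B = 3.637 / 1.7320508
u_B = 2.0998

2.0998


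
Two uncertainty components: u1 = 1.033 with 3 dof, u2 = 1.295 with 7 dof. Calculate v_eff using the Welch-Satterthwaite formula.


uc = sqrt(u1^2 + u2^2) = sqrt(1.033^2 + 1.295^2) = 1.6565367
v_eff = uc^4 / (u1^4/v1 + u2^4/v2)
= 1.6565367^4 / (1.033^4/3 + 1.295^4/7)
= 7.5301608 / 0.78133291
v_eff = 9.6376

9.6376


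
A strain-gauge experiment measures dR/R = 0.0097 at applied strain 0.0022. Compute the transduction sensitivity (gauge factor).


GF = (dR/R) / epsilon
= 0.0097 / 0.0022
= 4.4091

4.4091


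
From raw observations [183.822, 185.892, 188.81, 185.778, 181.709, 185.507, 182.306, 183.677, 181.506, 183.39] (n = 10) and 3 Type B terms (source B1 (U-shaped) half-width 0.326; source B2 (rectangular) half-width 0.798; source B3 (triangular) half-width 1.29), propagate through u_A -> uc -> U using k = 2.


mean = (183.822 + 185.892 + 188.81 + 185.778 + 181.709 + 185.507 + 182.306 + 183.677 + 181.506 + 183.39) / 10 = 184.2397
s = sqrt(sum((x - mean)^2)/(n-1)) = 2.2710742
u_A = s / sqrt(n) = 2.2710742 / sqrt(10) = 0.71817672
u_B1 = 0.326 / sqrt(2) = 0.23051681
u_B2 = 0.798 / sqrt(3) = 0.46072551
u_B3 = 1.29 / sqrt(6) = 0.52664029
uc = sqrt(0.71817672^2 + 0.23051681^2 + 0.46072551^2 + 0.52664029^2) = 1.0288507
U = k * uc = 2 * 1.0288507
U = 2.0577

2.0577


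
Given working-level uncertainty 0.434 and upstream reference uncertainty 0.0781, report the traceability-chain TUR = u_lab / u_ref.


TUR = u_lab / u_ref
= 0.434 / 0.0781
= 5.5570

5.5570


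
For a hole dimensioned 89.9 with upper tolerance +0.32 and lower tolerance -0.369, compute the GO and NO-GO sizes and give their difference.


GO = nominal - lower_tol (smallest hole = maximum material condition)
GO = 89.9 - 0.369 = 89.531
NO-GO = nominal + upper_tol (largest hole = least material condition)
NO-GO = 89.9 + 0.32 = 90.22
spread = NO-GO - GO = 90.22 - 89.531 = 0.6890

0.6890


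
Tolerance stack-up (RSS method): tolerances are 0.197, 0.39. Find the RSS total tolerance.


RSS = sqrt(0.197^2 + 0.39^2)
= sqrt(0.190909)
= 0.4369

0.4369


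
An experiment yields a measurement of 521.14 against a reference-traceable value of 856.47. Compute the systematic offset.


Systematic error = measured - true
= 521.14 - 856.47
= -335.3300

-335.3300


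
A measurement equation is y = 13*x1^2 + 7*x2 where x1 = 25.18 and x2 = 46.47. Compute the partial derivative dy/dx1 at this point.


y = 13*x1^2 + 7*x2
dy/dx1 = 2*13*x1
Evaluate at x1 = 25.18: c1 = 26 * 25.18
c1 = 654.6800

654.6800


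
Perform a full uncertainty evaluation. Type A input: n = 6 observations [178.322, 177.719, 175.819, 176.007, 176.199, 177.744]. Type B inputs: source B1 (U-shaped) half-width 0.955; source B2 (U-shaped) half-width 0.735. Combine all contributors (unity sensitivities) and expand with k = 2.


mean = (178.322 + 177.719 + 175.819 + 176.007 + 176.199 + 177.744) / 6 = 176.9683333
s = sqrt(sum((x - mean)^2)/(n-1)) = 1.0802384
u_A = s / sqrt(n) = 1.0802384 / sqrt(6) = 0.44100548
u_B1 = 0.955 / sqrt(2) = 0.67528698
u_B2 = 0.735 / sqrt(2) = 0.51972348
uc = sqrt(0.44100548^2 + 0.67528698^2 + 0.51972348^2) = 0.95948467
U = k * uc = 2 * 0.95948467
U = 1.9190

1.9190


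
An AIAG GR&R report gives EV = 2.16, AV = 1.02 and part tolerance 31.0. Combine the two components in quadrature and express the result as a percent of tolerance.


GRR = sqrt(EV^2 + AV^2) = sqrt(2.16^2 + 1.02^2) = 2.3887235
%GRR = GRR / tol * 100 = 2.3887235 / 31.0 * 100
%GRR = 7.7056

7.7056


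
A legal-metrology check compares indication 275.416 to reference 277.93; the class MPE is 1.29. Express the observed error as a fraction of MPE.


e = indication - reference = 275.416 - 277.93 = -2.5140
|e| = 2.5140
ratio = |e| / MPE = 2.5140 / 1.29
ratio = 1.9488

1.9488


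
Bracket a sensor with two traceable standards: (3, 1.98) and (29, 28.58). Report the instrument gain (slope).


slope = (y2 - y1) / (x2 - x1)
= (28.58 - 1.98) / (29 - 3)
= 26.6000 / 26
= 1.0231

1.0231


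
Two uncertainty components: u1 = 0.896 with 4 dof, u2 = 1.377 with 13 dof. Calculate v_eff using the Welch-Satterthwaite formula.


uc = sqrt(u1^2 + u2^2) = sqrt(0.896^2 + 1.377^2) = 1.6428466
v_eff = uc^4 / (u1^4/v1 + u2^4/v2)
= 1.6428466^4 / (0.896^4/4 + 1.377^4/13)
= 7.2843038 / 0.43769032
v_eff = 16.6426

16.6426


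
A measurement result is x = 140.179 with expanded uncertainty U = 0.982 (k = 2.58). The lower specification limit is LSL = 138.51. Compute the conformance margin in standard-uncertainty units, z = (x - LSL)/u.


u = U / k = 0.982 / 2.58 = 0.38062016
margin = |LSL - x| = |138.51 - 140.179| = 1.669
z = margin / u = 1.669 / 0.38062016
z = 4.3849

4.3849


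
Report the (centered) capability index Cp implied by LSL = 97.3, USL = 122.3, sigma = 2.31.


Cp = (USL - LSL) / (6 * sigma)
= (122.3 - 97.3) / (6 * 2.31)
= 25.0000 / 13.8600
= 1.8038

1.8038


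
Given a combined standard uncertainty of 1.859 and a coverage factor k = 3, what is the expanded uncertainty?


U = k * uc
U = 3 * 1.859
U = 5.5770

5.5770


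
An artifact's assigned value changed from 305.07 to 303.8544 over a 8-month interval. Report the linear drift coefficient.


rate = (v2 - v1) / months
= (303.8544 - 305.07) / 8
= -1.2156 / 8
= -0.1519

-0.1519


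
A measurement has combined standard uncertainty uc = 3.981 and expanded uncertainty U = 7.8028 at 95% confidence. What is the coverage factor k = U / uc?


k = U / uc
k = 7.8028 / 3.981
k = 1.96

1.96


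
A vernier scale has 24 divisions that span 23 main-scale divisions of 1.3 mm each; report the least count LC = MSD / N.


LC = MSD / n_div
= 1.3 / 24
= 0.0542

0.0542


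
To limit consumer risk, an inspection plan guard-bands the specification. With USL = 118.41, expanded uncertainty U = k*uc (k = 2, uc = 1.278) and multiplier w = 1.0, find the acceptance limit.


U = k * uc = 2 * 1.278 = 2.556
guard band g = w * U = 1.0 * 2.556 = 2.556
AL = USL - g = 118.41 - 2.556
AL = 115.8540

115.8540


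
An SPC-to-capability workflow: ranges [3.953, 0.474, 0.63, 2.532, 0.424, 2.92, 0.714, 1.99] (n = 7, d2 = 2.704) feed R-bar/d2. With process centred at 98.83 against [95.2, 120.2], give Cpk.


R_bar = (3.953 + 0.474 + 0.63 + 2.532 + 0.424 + 2.92 + 0.714 + 1.99) / 8 = 1.704625
sigma = R_bar / d2 = 1.704625 / 2.704 = 0.63040865
Cp = (USL - LSL)/(6*sigma) = (120.2 - 95.2)/(6*0.63040865) = 6.6095
Cpu = (120.2 - 98.83)/(3*0.63040865) = 11.2995
Cpl = (98.83 - 95.2)/(3*0.63040865) = 1.9194
Cpk = min(Cpu, Cpl) = 1.9194

1.9194


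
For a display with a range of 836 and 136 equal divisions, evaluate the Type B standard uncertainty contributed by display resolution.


resolution = range / divisions
resolution = 836 / 136 = 6.1470588
u_res = resolution / (2*sqrt(3))
u_res = 6.1470588 / 3.4641016
u_res = 1.7745

1.7745


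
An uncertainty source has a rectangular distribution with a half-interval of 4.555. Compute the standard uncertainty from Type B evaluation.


u_B = half_width / sqrt(3)
u_B = 4.555 / 1.7320508
u_B = 2.6298

2.6298


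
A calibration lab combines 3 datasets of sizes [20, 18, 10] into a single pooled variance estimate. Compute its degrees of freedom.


nu = sum_i (n_i - 1)
nu = ((20 - 1) + (18 - 1) + (10 - 1))
nu = 19 + 17 + 9
nu = 45

45


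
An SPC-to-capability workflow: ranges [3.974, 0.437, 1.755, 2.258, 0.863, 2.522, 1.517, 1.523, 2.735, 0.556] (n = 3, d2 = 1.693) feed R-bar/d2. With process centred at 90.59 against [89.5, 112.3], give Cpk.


R_bar = (3.974 + 0.437 + 1.755 + 2.258 + 0.863 + 2.522 + 1.517 + 1.523 + 2.735 + 0.556) / 10 = 1.814
sigma = R_bar / d2 = 1.814 / 1.693 = 1.0714708
Cp = (USL - LSL)/(6*sigma) = (112.3 - 89.5)/(6*1.0714708) = 3.5465
Cpu = (112.3 - 90.59)/(3*1.0714708) = 6.7540
Cpl = (90.59 - 89.5)/(3*1.0714708) = 0.3391
Cpk = min(Cpu, Cpl) = 0.3391

0.3391


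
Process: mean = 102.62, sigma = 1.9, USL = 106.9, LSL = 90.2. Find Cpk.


Cpu = (USL - mean) / (3*sigma) = (106.9 - 102.62) / (3*1.9) = 0.7509
Cpl = (mean - LSL) / (3*sigma) = (102.62 - 90.2) / (3*1.9) = 2.1789
Cpk = min(Cpu, Cpl) = 0.7509

0.7509


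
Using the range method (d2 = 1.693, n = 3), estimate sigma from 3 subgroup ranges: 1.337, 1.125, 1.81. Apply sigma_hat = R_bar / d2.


R_bar = (1.337 + 1.125 + 1.81) / 3
R_bar = 4.272 / 3 = 1.424
sigma_hat = R_bar / d2 = 1.424 / 1.693 = 0.8411

0.8411


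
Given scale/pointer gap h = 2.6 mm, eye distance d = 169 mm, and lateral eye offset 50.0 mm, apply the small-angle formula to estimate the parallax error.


error = h * offset / d
= 2.6 * 50.0 / 169
= 0.7692

0.7692


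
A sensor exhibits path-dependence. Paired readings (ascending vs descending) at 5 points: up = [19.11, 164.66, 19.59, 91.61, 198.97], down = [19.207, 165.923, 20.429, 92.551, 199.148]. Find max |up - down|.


|19.11 - 19.207| = 0.0970
|164.66 - 165.923| = 1.2630
|19.59 - 20.429| = 0.8390
|91.61 - 92.551| = 0.9410
|198.97 - 199.148| = 0.1780
hysteresis = max(diffs) = 1.2630

1.2630


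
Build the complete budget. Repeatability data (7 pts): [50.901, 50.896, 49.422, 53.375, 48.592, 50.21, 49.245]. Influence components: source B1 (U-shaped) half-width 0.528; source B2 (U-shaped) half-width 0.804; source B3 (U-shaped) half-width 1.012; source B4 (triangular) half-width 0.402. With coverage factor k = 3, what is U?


mean = (50.901 + 50.896 + 49.422 + 53.375 + 48.592 + 50.21 + 49.245) / 7 = 50.37728571
s = sqrt(sum((x - mean)^2)/(n-1)) = 1.5779472
u_A = s / sqrt(n) = 1.5779472 / sqrt(7) = 0.59640798
u_B1 = 0.528 / sqrt(2) = 0.37335238
u_B2 = 0.804 / sqrt(2) = 0.56851385
u_B3 = 1.012 / sqrt(2) = 0.71559206
u_B4 = 0.402 / sqrt(6) = 0.16411581
uc = sqrt(0.59640798^2 + 0.37335238^2 + 0.56851385^2 + 0.71559206^2 + 0.16411581^2) = 1.1650358
U = k * uc = 3 * 1.1650358
U = 3.4951

3.4951


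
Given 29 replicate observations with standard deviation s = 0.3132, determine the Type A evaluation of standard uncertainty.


u_A = s / sqrt(n)
u_A = 0.3132 / sqrt(29)
u_A = 0.3132 / 5.3851648
u_A = 0.0582

0.0582


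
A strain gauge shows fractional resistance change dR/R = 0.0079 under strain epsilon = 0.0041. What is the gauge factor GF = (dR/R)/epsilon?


GF = (dR/R) / epsilon
= 0.0079 / 0.0041
= 1.9268

1.9268


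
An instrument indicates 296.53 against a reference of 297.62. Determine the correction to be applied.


Correction = standard - reading
= 297.62 - 296.53
= 1.0900

1.0900


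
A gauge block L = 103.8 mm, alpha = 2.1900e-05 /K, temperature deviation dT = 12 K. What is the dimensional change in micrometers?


dL = L * alpha * dT
= 103.8 * 2.1900e-05 * 12
= 0.0272786 mm
dL_um = 0.0272786 * 1000 = 27.2786 um

27.2786


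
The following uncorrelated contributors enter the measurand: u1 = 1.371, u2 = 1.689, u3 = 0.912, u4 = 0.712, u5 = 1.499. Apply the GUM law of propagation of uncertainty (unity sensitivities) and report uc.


uc = sqrt(1.371^2 + 1.689^2 + 0.912^2 + 0.712^2 + 1.499^2)
uc = sqrt(8.318051)
uc = 2.8841

2.8841


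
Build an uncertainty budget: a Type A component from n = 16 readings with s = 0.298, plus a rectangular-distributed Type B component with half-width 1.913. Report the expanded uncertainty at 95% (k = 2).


u_A = s / sqrt(n) = 0.298 / sqrt(16) = 0.0745
u_B = half_width / sqrt(3) = 1.913 / sqrt(3) = 1.1044711
uc = sqrt(u_A^2 + u_B^2) = sqrt(0.0745^2 + 1.1044711^2) = 1.1069809
U = k * uc = 2 * 1.1069809
U = 2.2140

2.2140


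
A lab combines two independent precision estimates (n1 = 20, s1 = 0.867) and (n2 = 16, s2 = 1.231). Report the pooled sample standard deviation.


s_p = sqrt(((n1-1)*s1^2 + (n2-1)*s2^2) / (n1+n2-2))
numerator = (20-1)*0.867^2 + (16-1)*1.231^2 = 14.282091 + 22.730415 = 37.012506
denominator = 20 + 16 - 2 = 34
s_p^2 = 37.012506 / 34 = 1.0886031
s_p = sqrt(1.0886031) = 1.0434

1.0434


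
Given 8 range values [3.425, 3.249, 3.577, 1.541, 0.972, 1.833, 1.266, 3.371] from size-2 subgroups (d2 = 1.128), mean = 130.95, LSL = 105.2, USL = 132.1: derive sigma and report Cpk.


R_bar = (3.425 + 3.249 + 3.577 + 1.541 + 0.972 + 1.833 + 1.266 + 3.371) / 8 = 2.40425
sigma = R_bar / d2 = 2.40425 / 1.128 = 2.1314273
Cp = (USL - LSL)/(6*sigma) = (132.1 - 105.2)/(6*2.1314273) = 2.1034
Cpu = (132.1 - 130.95)/(3*2.1314273) = 0.1798
Cpl = (130.95 - 105.2)/(3*2.1314273) = 4.0270
Cpk = min(Cpu, Cpl) = 0.1798

0.1798


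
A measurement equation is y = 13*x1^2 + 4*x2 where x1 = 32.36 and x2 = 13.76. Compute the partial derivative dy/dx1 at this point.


y = 13*x1^2 + 4*x2
dy/dx1 = 2*13*x1
Evaluate at x1 = 32.36: c1 = 26 * 32.36
c1 = 841.3600

841.3600


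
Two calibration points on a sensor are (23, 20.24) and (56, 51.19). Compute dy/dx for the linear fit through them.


slope = (y2 - y1) / (x2 - x1)
= (51.19 - 20.24) / (56 - 23)
= 30.9500 / 33
= 0.9379

0.9379


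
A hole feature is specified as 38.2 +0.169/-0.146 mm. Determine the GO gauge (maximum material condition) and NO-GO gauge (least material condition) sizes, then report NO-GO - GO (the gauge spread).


GO = nominal - lower_tol (smallest hole = maximum material condition)
GO = 38.2 - 0.146 = 38.054
NO-GO = nominal + upper_tol (largest hole = least material condition)
NO-GO = 38.2 + 0.169 = 38.369
spread = NO-GO - GO = 38.369 - 38.054 = 0.3150

0.3150


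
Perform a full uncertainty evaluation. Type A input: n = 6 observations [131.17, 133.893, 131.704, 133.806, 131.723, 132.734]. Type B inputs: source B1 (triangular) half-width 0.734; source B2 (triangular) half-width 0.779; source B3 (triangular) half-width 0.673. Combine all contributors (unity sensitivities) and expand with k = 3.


mean = (131.17 + 133.893 + 131.704 + 133.806 + 131.723 + 132.734) / 6 = 132.505
s = sqrt(sum((x - mean)^2)/(n-1)) = 1.1581827
u_A = s / sqrt(n) = 1.1581827 / sqrt(6) = 0.47282611
u_B1 = 0.734 / sqrt(6) = 0.29965425
u_B2 = 0.779 / sqrt(6) = 0.31802542
u_B3 = 0.673 / sqrt(6) = 0.2747511
uc = sqrt(0.47282611^2 + 0.29965425^2 + 0.31802542^2 + 0.2747511^2) = 0.69998967
U = k * uc = 3 * 0.69998967
U = 2.1000

2.1000


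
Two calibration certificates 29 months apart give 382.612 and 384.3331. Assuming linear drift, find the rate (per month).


rate = (v2 - v1) / months
= (384.3331 - 382.612) / 29
= 1.7211 / 29
= 0.0593

0.0593


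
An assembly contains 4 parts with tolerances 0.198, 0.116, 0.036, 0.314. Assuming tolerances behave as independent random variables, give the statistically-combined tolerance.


RSS = sqrt(0.198^2 + 0.116^2 + 0.036^2 + 0.314^2)
= sqrt(0.152552)
= 0.3906

0.3906


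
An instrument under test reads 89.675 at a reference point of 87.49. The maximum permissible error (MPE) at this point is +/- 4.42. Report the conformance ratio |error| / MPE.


e = indication - reference = 89.675 - 87.49 = 2.1850
|e| = 2.1850
ratio = |e| / MPE = 2.1850 / 4.42
ratio = 0.4943

0.4943


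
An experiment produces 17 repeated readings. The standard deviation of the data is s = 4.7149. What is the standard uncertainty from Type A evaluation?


u_A = s / sqrt(n)
u_A = 4.7149 / sqrt(17)
u_A = 4.7149 / 4.1231056
u_A = 1.1435

1.1435


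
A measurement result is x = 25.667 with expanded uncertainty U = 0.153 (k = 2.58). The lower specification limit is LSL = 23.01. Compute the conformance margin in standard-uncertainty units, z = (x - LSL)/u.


u = U / k = 0.153 / 2.58 = 0.059302326
margin = |LSL - x| = |23.01 - 25.667| = 2.657
z = margin / u = 2.657 / 0.059302326
z = 44.8043

44.8043


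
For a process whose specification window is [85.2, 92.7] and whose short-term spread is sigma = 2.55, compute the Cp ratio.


Cp = (USL - LSL) / (6 * sigma)
= (92.7 - 85.2) / (6 * 2.55)
= 7.5000 / 15.3000
= 0.4902

0.4902


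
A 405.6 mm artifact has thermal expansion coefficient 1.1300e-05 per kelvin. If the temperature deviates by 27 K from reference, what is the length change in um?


dL = L * alpha * dT
= 405.6 * 1.1300e-05 * 27
= 0.1237486 mm
dL_um = 0.1237486 * 1000 = 123.7486 um

123.7486


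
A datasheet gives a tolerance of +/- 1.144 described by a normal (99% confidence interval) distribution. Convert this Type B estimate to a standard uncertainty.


u_B = half_width / 2.576
u_B = 1.144 / 2.576
u_B = 0.4441

0.4441


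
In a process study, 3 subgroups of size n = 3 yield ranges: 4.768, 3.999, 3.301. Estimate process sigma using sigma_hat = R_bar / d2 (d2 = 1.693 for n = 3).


R_bar = (4.768 + 3.999 + 3.301) / 3
R_bar = 12.068 / 3 = 4.0226667
sigma_hat = R_bar / d2 = 4.0226667 / 1.693 = 2.3761

2.3761


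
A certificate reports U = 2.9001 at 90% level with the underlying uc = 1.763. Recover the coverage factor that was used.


k = U / uc
k = 2.9001 / 1.763
k = 1.645

1.645


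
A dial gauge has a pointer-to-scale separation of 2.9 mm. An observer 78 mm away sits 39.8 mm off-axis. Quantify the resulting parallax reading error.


error = h * offset / d
= 2.9 * 39.8 / 78
= 1.4797

1.4797


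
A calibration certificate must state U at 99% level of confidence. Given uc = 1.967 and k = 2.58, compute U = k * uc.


U = k * uc
U = 2.58 * 1.967
U = 5.0749

5.0749


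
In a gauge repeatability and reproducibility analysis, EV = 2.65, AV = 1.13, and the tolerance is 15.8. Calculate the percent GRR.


GRR = sqrt(EV^2 + AV^2) = sqrt(2.65^2 + 1.13^2) = 2.8808679
%GRR = GRR / tol * 100 = 2.8808679 / 15.8 * 100
%GRR = 18.2333

18.2333


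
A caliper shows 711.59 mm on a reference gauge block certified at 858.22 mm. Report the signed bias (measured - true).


Systematic error = measured - true
= 711.59 - 858.22
= -146.6300

-146.6300


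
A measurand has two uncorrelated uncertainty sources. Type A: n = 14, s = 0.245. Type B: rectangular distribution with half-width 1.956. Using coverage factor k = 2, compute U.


u_A = s / sqrt(n) = 0.245 / sqrt(14) = 0.065479004
u_B = half_width / sqrt(3) = 1.956 / sqrt(3) = 1.1292971
uc = sqrt(u_A^2 + u_B^2) = sqrt(0.065479004^2 + 1.1292971^2) = 1.1311938
U = k * uc = 2 * 1.1311938
U = 2.2624

2.2624


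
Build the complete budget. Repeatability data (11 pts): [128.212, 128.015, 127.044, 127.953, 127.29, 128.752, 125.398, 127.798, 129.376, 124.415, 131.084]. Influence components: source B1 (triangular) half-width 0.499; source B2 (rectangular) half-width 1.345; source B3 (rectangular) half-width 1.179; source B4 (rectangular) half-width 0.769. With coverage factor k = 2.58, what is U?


mean = (128.212 + 128.015 + 127.044 + 127.953 + 127.29 + 128.752 + 125.398 + 127.798 + 129.376 + 124.415 + 131.084) / 11 = 127.7579091
s = sqrt(sum((x - mean)^2)/(n-1)) = 1.801502
u_A = s / sqrt(n) = 1.801502 / sqrt(11) = 0.54317329
u_B1 = 0.499 / sqrt(6) = 0.2037159
u_B2 = 1.345 / sqrt(3) = 0.77653611
u_B3 = 1.179 / sqrt(3) = 0.68069597
u_B4 = 0.769 / sqrt(3) = 0.44398236
uc = sqrt(0.54317329^2 + 0.2037159^2 + 0.77653611^2 + 0.68069597^2 + 0.44398236^2) = 1.2649162
U = k * uc = 2.58 * 1.2649162
U = 3.2635

3.2635


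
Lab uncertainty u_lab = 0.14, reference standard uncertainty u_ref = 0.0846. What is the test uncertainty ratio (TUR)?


TUR = u_lab / u_ref
= 0.14 / 0.0846
= 1.6548

1.6548


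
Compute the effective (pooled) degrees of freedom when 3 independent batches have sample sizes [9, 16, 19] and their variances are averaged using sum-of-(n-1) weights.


nu = sum_i (n_i - 1)
nu = ((9 - 1) + (16 - 1) + (19 - 1))
nu = 8 + 15 + 18
nu = 41

41


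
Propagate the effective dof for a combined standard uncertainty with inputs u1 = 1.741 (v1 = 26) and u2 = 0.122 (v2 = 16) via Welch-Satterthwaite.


uc = sqrt(u1^2 + u2^2) = sqrt(1.741^2 + 0.122^2) = 1.7452693
v_eff = uc^4 / (u1^4/v1 + u2^4/v2)
= 1.7452693^4 / (1.741^4/26 + 0.122^4/16)
= 9.2779024 / 0.35337739
v_eff = 26.2549

26.2549
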